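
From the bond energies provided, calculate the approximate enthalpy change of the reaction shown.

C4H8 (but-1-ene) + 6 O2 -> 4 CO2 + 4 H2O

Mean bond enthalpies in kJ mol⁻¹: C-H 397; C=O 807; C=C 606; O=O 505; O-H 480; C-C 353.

Bonds broken (reactants):
  C-C: 2 × 353 = 706
  C-H: 8 × 397 = 3176
  C=C: 1 × 606 = 606
  O=O: 6 × 505 = 3030
  Σ(broken) = 7518 kJ
Bonds formed (products):
  C=O: 8 × 807 = 6456
  O-H: 8 × 480 = 3840
  Σ(formed) = 10296 kJ
ΔH = Σ(broken) − Σ(formed) = 7518 − 10296 = −2778 kJ

ΔH ≈ −2778 kJ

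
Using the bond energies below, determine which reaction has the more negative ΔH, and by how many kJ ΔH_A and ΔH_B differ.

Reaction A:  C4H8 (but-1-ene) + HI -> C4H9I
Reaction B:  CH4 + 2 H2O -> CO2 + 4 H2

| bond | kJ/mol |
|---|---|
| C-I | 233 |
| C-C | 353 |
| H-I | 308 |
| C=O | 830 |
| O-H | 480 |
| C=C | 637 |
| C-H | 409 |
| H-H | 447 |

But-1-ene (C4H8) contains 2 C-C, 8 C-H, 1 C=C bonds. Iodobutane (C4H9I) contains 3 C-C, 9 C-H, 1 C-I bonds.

Reaction A, by 158 kJ

Reaction A:
  Bonds broken (reactants):
    C-C: 2 × 353 = 706
    C-H: 8 × 409 = 3272
    C=C: 1 × 637 = 637
    H-I: 1 × 308 = 308
    Σ(broken) = 4923 kJ
  Bonds formed (products):
    C-C: 3 × 353 = 1059
    C-H: 9 × 409 = 3681
    C-I: 1 × 233 = 233
    Σ(formed) = 4973 kJ
  ΔH_A = 4923 − 4973 = −50 kJ
Reaction B:
  Bonds broken (reactants):
    C-H: 4 × 409 = 1636
    O-H: 4 × 480 = 1920
    Σ(broken) = 3556 kJ
  Bonds formed (products):
    C=O: 2 × 830 = 1660
    H-H: 4 × 447 = 1788
    Σ(formed) = 3448 kJ
  ΔH_B = 3556 − 3448 = +108 kJ
ΔH_A − ΔH_B = −158 kJ, so reaction A has the more negative ΔH; |ΔH_A − ΔH_B| = 158 kJ.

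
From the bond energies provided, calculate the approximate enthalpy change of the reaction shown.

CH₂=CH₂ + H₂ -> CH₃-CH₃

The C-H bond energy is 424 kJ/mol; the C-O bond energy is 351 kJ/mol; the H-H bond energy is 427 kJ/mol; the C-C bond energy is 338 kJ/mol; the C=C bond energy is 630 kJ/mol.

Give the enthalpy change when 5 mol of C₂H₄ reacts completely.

ΔH = −645 kJ

Bonds broken (reactants):
  C-H: 4 × 424 = 1696
  C=C: 1 × 630 = 630
  H-H: 1 × 427 = 427
  Σ(broken) = 2753 kJ
Bonds formed (products):
  C-C: 1 × 338 = 338
  C-H: 6 × 424 = 2544
  Σ(formed) = 2882 kJ
ΔH = Σ(broken) − Σ(formed) = 2753 − 2882 = −129 kJ
For 5× the reaction as written: 5 × (−129) = −645 kJ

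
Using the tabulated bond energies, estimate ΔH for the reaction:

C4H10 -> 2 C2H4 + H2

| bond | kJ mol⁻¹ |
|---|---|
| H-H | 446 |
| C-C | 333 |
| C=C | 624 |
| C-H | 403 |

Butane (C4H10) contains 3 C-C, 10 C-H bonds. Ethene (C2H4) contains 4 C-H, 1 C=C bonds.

Bonds broken (reactants):
  C-C: 3 × 333 = 999
  C-H: 10 × 403 = 4030
  Σ(broken) = 5029 kJ
Bonds formed (products):
  C-H: 8 × 403 = 3224
  C=C: 2 × 624 = 1248
  H-H: 1 × 446 = 446
  Σ(formed) = 4918 kJ
ΔH = Σ(broken) − Σ(formed) = 5029 − 4918 = +111 kJ

ΔH ≈ +111 kJ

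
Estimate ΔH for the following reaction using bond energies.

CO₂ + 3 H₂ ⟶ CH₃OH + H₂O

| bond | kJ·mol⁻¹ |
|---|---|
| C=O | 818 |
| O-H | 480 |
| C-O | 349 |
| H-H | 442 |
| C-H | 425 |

ΔH ≈ −102 kJ

Bonds broken (reactants):
  C=O: 2 × 818 = 1636
  H-H: 3 × 442 = 1326
  Σ(broken) = 2962 kJ
Bonds formed (products):
  C-H: 3 × 425 = 1275
  C-O: 1 × 349 = 349
  O-H: 3 × 480 = 1440
  Σ(formed) = 3064 kJ
ΔH = Σ(broken) − Σ(formed) = 2962 − 3064 = −102 kJ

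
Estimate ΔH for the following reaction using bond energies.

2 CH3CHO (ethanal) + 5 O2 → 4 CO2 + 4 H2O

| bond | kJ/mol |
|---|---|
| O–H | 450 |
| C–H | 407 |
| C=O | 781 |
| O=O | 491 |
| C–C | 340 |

Bonds broken (reactants):
  C–C: 2 × 340 = 680
  C–H: 8 × 407 = 3256
  C=O: 2 × 781 = 1562
  O=O: 5 × 491 = 2455
  Σ(broken) = 7953 kJ
Bonds formed (products):
  C=O: 8 × 781 = 6248
  O–H: 8 × 450 = 3600
  Σ(formed) = 9848 kJ
ΔH = Σ(broken) − Σ(formed) = 7953 − 9848 = −1895 kJ

ΔH ≈ −1895 kJ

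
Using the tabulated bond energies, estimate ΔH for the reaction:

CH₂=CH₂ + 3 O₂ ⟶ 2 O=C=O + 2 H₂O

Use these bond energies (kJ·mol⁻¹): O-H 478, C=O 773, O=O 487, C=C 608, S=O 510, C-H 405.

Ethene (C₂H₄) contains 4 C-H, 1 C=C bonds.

Bonds broken (reactants):
  C-H: 4 × 405 = 1620
  C=C: 1 × 608 = 608
  O=O: 3 × 487 = 1461
  Σ(broken) = 3689 kJ
Bonds formed (products):
  C=O: 4 × 773 = 3092
  O-H: 4 × 478 = 1912
  Σ(formed) = 5004 kJ
ΔH = Σ(broken) − Σ(formed) = 3689 − 5004 = −1315 kJ

ΔH ≈ −1315 kJ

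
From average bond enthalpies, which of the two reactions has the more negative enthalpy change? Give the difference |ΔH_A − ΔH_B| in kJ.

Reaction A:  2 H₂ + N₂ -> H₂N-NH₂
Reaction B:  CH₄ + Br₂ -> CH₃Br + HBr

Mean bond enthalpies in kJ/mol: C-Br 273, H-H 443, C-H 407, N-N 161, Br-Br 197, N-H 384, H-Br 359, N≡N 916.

Reaction B, by 133 kJ

Reaction A:
  Bonds broken (reactants):
    H-H: 2 × 443 = 886
    N≡N: 1 × 916 = 916
    Σ(broken) = 1802 kJ
  Bonds formed (products):
    N-H: 4 × 384 = 1536
    N-N: 1 × 161 = 161
    Σ(formed) = 1697 kJ
  ΔH_A = 1802 − 1697 = +105 kJ
Reaction B:
  Bonds broken (reactants):
    Br-Br: 1 × 197 = 197
    C-H: 4 × 407 = 1628
    Σ(broken) = 1825 kJ
  Bonds formed (products):
    C-Br: 1 × 273 = 273
    C-H: 3 × 407 = 1221
    H-Br: 1 × 359 = 359
    Σ(formed) = 1853 kJ
  ΔH_B = 1825 − 1853 = −28 kJ
ΔH_A − ΔH_B = +133 kJ, so reaction B has the more negative ΔH; |ΔH_A − ΔH_B| = 133 kJ.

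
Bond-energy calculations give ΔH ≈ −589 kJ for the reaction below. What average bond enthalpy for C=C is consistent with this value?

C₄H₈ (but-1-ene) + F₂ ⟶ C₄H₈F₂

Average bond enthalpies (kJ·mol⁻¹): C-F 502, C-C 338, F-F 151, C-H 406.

Let D be the C=C bond energy.
Σ(broken) = 2×338 + 8×406 + 1×D + 1×151 = 4075 + D
Σ(formed) = 3×338 + 2×502 + 8×406 = 5266
ΔH = Σ(broken) − Σ(formed) = (4075 + D) − (5266) = −1191 + D
Setting this equal to −589 kJ gives D = 602 kJ/mol.

D(C=C) ≈ 602 kJ/mol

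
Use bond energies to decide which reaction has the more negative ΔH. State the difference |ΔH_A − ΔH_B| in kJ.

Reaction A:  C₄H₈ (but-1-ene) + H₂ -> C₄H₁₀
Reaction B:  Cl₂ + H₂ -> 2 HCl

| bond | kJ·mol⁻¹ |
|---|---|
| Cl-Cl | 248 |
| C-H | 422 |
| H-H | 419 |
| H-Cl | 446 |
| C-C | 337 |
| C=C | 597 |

Reaction A:
  Bonds broken (reactants):
    C-C: 2 × 337 = 674
    C-H: 8 × 422 = 3376
    C=C: 1 × 597 = 597
    H-H: 1 × 419 = 419
    Σ(broken) = 5066 kJ
  Bonds formed (products):
    C-C: 3 × 337 = 1011
    C-H: 10 × 422 = 4220
    Σ(formed) = 5231 kJ
  ΔH_A = 5066 − 5231 = −165 kJ
Reaction B:
  Bonds broken (reactants):
    Cl-Cl: 1 × 248 = 248
    H-H: 1 × 419 = 419
    Σ(broken) = 667 kJ
  Bonds formed (products):
    H-Cl: 2 × 446 = 892
    Σ(formed) = 892 kJ
  ΔH_B = 667 − 892 = −225 kJ
ΔH_A − ΔH_B = +60 kJ, so reaction B has the more negative ΔH; |ΔH_A − ΔH_B| = 60 kJ.

Reaction B, by 60 kJ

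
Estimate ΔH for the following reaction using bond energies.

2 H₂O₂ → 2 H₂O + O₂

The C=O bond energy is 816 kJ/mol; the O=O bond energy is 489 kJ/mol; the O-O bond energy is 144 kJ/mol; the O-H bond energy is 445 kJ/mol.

Bonds broken (reactants):
  O-H: 4 × 445 = 1780
  O-O: 2 × 144 = 288
  Σ(broken) = 2068 kJ
Bonds formed (products):
  O-H: 4 × 445 = 1780
  O=O: 1 × 489 = 489
  Σ(formed) = 2269 kJ
ΔH = Σ(broken) − Σ(formed) = 2068 − 2269 = −201 kJ

ΔH ≈ −201 kJ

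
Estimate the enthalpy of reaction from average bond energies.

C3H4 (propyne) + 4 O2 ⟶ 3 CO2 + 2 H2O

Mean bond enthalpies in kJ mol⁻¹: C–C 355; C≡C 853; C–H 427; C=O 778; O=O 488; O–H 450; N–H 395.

Bonds broken (reactants):
  C≡C: 1 × 853 = 853
  C–C: 1 × 355 = 355
  C–H: 4 × 427 = 1708
  O=O: 4 × 488 = 1952
  Σ(broken) = 4868 kJ
Bonds formed (products):
  C=O: 6 × 778 = 4668
  O–H: 4 × 450 = 1800
  Σ(formed) = 6468 kJ
ΔH = Σ(broken) − Σ(formed) = 4868 − 6468 = −1600 kJ

ΔH ≈ −1600 kJ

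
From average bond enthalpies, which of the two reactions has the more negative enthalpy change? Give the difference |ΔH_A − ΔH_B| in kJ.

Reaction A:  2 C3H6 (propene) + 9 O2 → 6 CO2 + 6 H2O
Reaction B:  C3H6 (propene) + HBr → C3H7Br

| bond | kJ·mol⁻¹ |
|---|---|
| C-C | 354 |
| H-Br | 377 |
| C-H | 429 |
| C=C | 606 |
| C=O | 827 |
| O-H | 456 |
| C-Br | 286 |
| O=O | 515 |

Reaction A:
  Bonds broken (reactants):
    C-C: 2 × 354 = 708
    C-H: 12 × 429 = 5148
    C=C: 2 × 606 = 1212
    O=O: 9 × 515 = 4635
    Σ(broken) = 11703 kJ
  Bonds formed (products):
    C=O: 12 × 827 = 9924
    O-H: 12 × 456 = 5472
    Σ(formed) = 15396 kJ
  ΔH_A = 11703 − 15396 = −3693 kJ
Reaction B:
  Bonds broken (reactants):
    C-C: 1 × 354 = 354
    C-H: 6 × 429 = 2574
    C=C: 1 × 606 = 606
    H-Br: 1 × 377 = 377
    Σ(broken) = 3911 kJ
  Bonds formed (products):
    C-Br: 1 × 286 = 286
    C-C: 2 × 354 = 708
    C-H: 7 × 429 = 3003
    Σ(formed) = 3997 kJ
  ΔH_B = 3911 − 3997 = −86 kJ
ΔH_A − ΔH_B = −3607 kJ, so reaction A has the more negative ΔH; |ΔH_A − ΔH_B| = 3607 kJ.

Reaction A, by 3607 kJ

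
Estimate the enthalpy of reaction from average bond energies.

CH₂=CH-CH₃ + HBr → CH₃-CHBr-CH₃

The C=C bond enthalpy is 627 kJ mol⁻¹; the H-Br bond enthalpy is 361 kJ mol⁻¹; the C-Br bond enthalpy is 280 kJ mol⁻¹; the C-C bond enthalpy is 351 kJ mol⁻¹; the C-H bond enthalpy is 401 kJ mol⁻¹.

ΔH ≈ −44 kJ

Bonds broken (reactants):
  C-C: 1 × 351 = 351
  C-H: 6 × 401 = 2406
  C=C: 1 × 627 = 627
  H-Br: 1 × 361 = 361
  Σ(broken) = 3745 kJ
Bonds formed (products):
  C-Br: 1 × 280 = 280
  C-C: 2 × 351 = 702
  C-H: 7 × 401 = 2807
  Σ(formed) = 3789 kJ
ΔH = Σ(broken) − Σ(formed) = 3745 − 3789 = −44 kJ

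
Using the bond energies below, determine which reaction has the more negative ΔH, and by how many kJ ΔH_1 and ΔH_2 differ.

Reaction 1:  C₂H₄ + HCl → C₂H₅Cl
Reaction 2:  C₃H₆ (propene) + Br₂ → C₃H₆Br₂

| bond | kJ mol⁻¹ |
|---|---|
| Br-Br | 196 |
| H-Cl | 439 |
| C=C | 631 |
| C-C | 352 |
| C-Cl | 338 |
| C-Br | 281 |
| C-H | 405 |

Reaction 1:
  Bonds broken (reactants):
    C-H: 4 × 405 = 1620
    C=C: 1 × 631 = 631
    H-Cl: 1 × 439 = 439
    Σ(broken) = 2690 kJ
  Bonds formed (products):
    C-C: 1 × 352 = 352
    C-Cl: 1 × 338 = 338
    C-H: 5 × 405 = 2025
    Σ(formed) = 2715 kJ
  ΔH_1 = 2690 − 2715 = −25 kJ
Reaction 2:
  Bonds broken (reactants):
    Br-Br: 1 × 196 = 196
    C-C: 1 × 352 = 352
    C-H: 6 × 405 = 2430
    C=C: 1 × 631 = 631
    Σ(broken) = 3609 kJ
  Bonds formed (products):
    C-Br: 2 × 281 = 562
    C-C: 2 × 352 = 704
    C-H: 6 × 405 = 2430
    Σ(formed) = 3696 kJ
  ΔH_2 = 3609 − 3696 = −87 kJ
ΔH_1 − ΔH_2 = +62 kJ, so reaction 2 has the more negative ΔH; |ΔH_1 − ΔH_2| = 62 kJ.

Reaction 2, by 62 kJ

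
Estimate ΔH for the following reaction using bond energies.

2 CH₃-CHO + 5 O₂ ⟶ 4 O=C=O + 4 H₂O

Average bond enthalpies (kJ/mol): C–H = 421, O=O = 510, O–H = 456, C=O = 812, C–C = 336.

Bonds broken (reactants):
  C–C: 2 × 336 = 672
  C–H: 8 × 421 = 3368
  C=O: 2 × 812 = 1624
  O=O: 5 × 510 = 2550
  Σ(broken) = 8214 kJ
Bonds formed (products):
  C=O: 8 × 812 = 6496
  O–H: 8 × 456 = 3648
  Σ(formed) = 10144 kJ
ΔH = Σ(broken) − Σ(formed) = 8214 − 10144 = −1930 kJ

ΔH ≈ −1930 kJ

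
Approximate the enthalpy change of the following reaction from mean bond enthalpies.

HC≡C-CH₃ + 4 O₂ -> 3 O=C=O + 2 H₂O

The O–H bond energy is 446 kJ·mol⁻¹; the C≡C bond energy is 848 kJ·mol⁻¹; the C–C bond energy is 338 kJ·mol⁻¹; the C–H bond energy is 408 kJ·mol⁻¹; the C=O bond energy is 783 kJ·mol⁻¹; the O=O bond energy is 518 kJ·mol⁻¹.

ΔH ≈ −1592 kJ

Bonds broken (reactants):
  C≡C: 1 × 848 = 848
  C–C: 1 × 338 = 338
  C–H: 4 × 408 = 1632
  O=O: 4 × 518 = 2072
  Σ(broken) = 4890 kJ
Bonds formed (products):
  C=O: 6 × 783 = 4698
  O–H: 4 × 446 = 1784
  Σ(formed) = 6482 kJ
ΔH = Σ(broken) − Σ(formed) = 4890 − 6482 = −1592 kJ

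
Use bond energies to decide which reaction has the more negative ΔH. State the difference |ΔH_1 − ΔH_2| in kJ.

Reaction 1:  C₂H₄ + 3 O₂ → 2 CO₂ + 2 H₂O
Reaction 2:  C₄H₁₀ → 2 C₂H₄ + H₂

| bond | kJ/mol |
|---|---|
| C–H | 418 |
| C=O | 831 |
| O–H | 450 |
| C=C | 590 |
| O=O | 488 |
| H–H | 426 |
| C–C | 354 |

Reaction 1:
  Bonds broken (reactants):
    C–H: 4 × 418 = 1672
    C=C: 1 × 590 = 590
    O=O: 3 × 488 = 1464
    Σ(broken) = 3726 kJ
  Bonds formed (products):
    C=O: 4 × 831 = 3324
    O–H: 4 × 450 = 1800
    Σ(formed) = 5124 kJ
  ΔH_1 = 3726 − 5124 = −1398 kJ
Reaction 2:
  Bonds broken (reactants):
    C–C: 3 × 354 = 1062
    C–H: 10 × 418 = 4180
    Σ(broken) = 5242 kJ
  Bonds formed (products):
    C–H: 8 × 418 = 3344
    C=C: 2 × 590 = 1180
    H–H: 1 × 426 = 426
    Σ(formed) = 4950 kJ
  ΔH_2 = 5242 − 4950 = +292 kJ
ΔH_1 − ΔH_2 = −1690 kJ, so reaction 1 has the more negative ΔH; |ΔH_1 − ΔH_2| = 1690 kJ.

Reaction 1, by 1690 kJ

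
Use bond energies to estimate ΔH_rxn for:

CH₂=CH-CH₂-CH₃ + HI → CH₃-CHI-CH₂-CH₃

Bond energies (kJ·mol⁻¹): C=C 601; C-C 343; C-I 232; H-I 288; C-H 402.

ΔH ≈ −88 kJ

Bonds broken (reactants):
  C-C: 2 × 343 = 686
  C-H: 8 × 402 = 3216
  C=C: 1 × 601 = 601
  H-I: 1 × 288 = 288
  Σ(broken) = 4791 kJ
Bonds formed (products):
  C-C: 3 × 343 = 1029
  C-H: 9 × 402 = 3618
  C-I: 1 × 232 = 232
  Σ(formed) = 4879 kJ
ΔH = Σ(broken) − Σ(formed) = 4791 − 4879 = −88 kJ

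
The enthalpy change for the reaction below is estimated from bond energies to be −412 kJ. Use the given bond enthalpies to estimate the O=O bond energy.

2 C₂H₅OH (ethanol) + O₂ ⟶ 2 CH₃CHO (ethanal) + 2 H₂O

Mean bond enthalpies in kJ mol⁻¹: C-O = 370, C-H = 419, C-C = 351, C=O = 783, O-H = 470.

Let D be the O=O bond energy.
Σ(broken) = 2×351 + 10×419 + 2×370 + 2×470 + 1×D = 6572 + D
Σ(formed) = 2×351 + 8×419 + 2×783 + 4×470 = 7500
ΔH = Σ(broken) − Σ(formed) = (6572 + D) − (7500) = −928 + D
Setting this equal to −412 kJ gives D = 516 kJ/mol.

D(O=O) ≈ 516 kJ/mol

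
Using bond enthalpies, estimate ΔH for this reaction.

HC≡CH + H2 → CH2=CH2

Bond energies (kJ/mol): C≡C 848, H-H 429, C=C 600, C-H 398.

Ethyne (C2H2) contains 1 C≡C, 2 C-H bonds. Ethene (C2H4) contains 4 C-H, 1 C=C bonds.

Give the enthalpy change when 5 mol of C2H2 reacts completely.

Bonds broken (reactants):
  C≡C: 1 × 848 = 848
  C-H: 2 × 398 = 796
  H-H: 1 × 429 = 429
  Σ(broken) = 2073 kJ
Bonds formed (products):
  C-H: 4 × 398 = 1592
  C=C: 1 × 600 = 600
  Σ(formed) = 2192 kJ
ΔH = Σ(broken) − Σ(formed) = 2073 − 2192 = −119 kJ
For 5× the reaction as written: 5 × (−119) = −595 kJ

ΔH = −595 kJ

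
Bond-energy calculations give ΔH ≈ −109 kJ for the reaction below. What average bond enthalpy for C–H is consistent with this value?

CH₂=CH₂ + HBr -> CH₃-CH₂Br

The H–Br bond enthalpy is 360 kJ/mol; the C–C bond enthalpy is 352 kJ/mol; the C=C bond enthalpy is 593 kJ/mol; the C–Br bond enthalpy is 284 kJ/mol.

Let D be the C–H bond energy.
Σ(broken) = 4×D + 1×593 + 1×360 = 953 + 4D
Σ(formed) = 1×284 + 1×352 + 5×D = 636 + 5D
ΔH = Σ(broken) − Σ(formed) = (953 + 4D) − (636 + 5D) = +317 − D
Setting this equal to −109 kJ gives D = 426 kJ/mol.

D(C–H) ≈ 426 kJ/mol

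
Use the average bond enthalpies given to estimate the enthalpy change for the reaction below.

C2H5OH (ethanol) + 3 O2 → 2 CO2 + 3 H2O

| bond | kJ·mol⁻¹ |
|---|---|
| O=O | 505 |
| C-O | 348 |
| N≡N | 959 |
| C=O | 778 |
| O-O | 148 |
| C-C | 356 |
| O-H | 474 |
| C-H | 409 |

ΔH ≈ −1218 kJ

Bonds broken (reactants):
  C-C: 1 × 356 = 356
  C-H: 5 × 409 = 2045
  C-O: 1 × 348 = 348
  O-H: 1 × 474 = 474
  O=O: 3 × 505 = 1515
  Σ(broken) = 4738 kJ
Bonds formed (products):
  C=O: 4 × 778 = 3112
  O-H: 6 × 474 = 2844
  Σ(formed) = 5956 kJ
ΔH = Σ(broken) − Σ(formed) = 4738 − 5956 = −1218 kJ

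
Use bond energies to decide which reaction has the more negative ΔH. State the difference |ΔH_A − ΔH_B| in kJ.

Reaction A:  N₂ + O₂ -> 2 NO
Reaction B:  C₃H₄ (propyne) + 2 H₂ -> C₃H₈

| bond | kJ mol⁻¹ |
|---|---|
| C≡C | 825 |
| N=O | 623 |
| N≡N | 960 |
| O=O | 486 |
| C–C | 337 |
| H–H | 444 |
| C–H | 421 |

Reaction A:
  Bonds broken (reactants):
    N≡N: 1 × 960 = 960
    O=O: 1 × 486 = 486
    Σ(broken) = 1446 kJ
  Bonds formed (products):
    N=O: 2 × 623 = 1246
    Σ(formed) = 1246 kJ
  ΔH_A = 1446 − 1246 = +200 kJ
Reaction B:
  Bonds broken (reactants):
    C≡C: 1 × 825 = 825
    C–C: 1 × 337 = 337
    C–H: 4 × 421 = 1684
    H–H: 2 × 444 = 888
    Σ(broken) = 3734 kJ
  Bonds formed (products):
    C–C: 2 × 337 = 674
    C–H: 8 × 421 = 3368
    Σ(formed) = 4042 kJ
  ΔH_B = 3734 − 4042 = −308 kJ
ΔH_A − ΔH_B = +508 kJ, so reaction B has the more negative ΔH; |ΔH_A − ΔH_B| = 508 kJ.

Reaction B, by 508 kJ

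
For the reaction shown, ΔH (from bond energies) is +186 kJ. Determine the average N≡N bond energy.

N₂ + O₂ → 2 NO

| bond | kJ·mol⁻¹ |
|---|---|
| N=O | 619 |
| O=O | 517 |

Let D be the N≡N bond energy.
Σ(broken) = 1×D + 1×517 = 517 + D
Σ(formed) = 2×619 = 1238
ΔH = Σ(broken) − Σ(formed) = (517 + D) − (1238) = −721 + D
Setting this equal to +186 kJ gives D = 907 kJ/mol.

D(N≡N) ≈ 907 kJ/mol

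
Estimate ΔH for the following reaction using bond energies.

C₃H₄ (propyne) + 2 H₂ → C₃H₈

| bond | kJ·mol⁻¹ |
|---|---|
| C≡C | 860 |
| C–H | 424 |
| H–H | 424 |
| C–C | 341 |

ΔH ≈ −329 kJ

Bonds broken (reactants):
  C≡C: 1 × 860 = 860
  C–C: 1 × 341 = 341
  C–H: 4 × 424 = 1696
  H–H: 2 × 424 = 848
  Σ(broken) = 3745 kJ
Bonds formed (products):
  C–C: 2 × 341 = 682
  C–H: 8 × 424 = 3392
  Σ(formed) = 4074 kJ
ΔH = Σ(broken) − Σ(formed) = 3745 − 4074 = −329 kJ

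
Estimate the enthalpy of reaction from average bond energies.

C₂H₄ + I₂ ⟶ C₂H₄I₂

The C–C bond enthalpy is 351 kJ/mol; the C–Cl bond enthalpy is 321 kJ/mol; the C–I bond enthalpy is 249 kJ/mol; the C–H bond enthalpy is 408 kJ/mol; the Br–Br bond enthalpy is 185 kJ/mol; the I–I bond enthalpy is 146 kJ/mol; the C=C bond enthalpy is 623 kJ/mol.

Bonds broken (reactants):
  C–H: 4 × 408 = 1632
  C=C: 1 × 623 = 623
  I–I: 1 × 146 = 146
  Σ(broken) = 2401 kJ
Bonds formed (products):
  C–C: 1 × 351 = 351
  C–H: 4 × 408 = 1632
  C–I: 2 × 249 = 498
  Σ(formed) = 2481 kJ
ΔH = Σ(broken) − Σ(formed) = 2401 − 2481 = −80 kJ

ΔH ≈ −80 kJ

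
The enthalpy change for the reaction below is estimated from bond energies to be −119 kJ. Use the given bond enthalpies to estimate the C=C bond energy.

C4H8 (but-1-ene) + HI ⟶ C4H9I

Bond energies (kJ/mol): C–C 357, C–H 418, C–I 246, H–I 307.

Let D be the C=C bond energy.
Σ(broken) = 2×357 + 8×418 + 1×D + 1×307 = 4365 + D
Σ(formed) = 3×357 + 9×418 + 1×246 = 5079
ΔH = Σ(broken) − Σ(formed) = (4365 + D) − (5079) = −714 + D
Setting this equal to −119 kJ gives D = 595 kJ/mol.

D(C=C) ≈ 595 kJ/mol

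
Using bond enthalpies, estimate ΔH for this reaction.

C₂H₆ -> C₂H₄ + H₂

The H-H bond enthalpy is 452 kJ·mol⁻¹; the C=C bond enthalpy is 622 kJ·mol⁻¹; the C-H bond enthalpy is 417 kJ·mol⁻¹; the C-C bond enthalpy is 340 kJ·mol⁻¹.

Bonds broken (reactants):
  C-C: 1 × 340 = 340
  C-H: 6 × 417 = 2502
  Σ(broken) = 2842 kJ
Bonds formed (products):
  C-H: 4 × 417 = 1668
  C=C: 1 × 622 = 622
  H-H: 1 × 452 = 452
  Σ(formed) = 2742 kJ
ΔH = Σ(broken) − Σ(formed) = 2842 − 2742 = +100 kJ

ΔH ≈ +100 kJ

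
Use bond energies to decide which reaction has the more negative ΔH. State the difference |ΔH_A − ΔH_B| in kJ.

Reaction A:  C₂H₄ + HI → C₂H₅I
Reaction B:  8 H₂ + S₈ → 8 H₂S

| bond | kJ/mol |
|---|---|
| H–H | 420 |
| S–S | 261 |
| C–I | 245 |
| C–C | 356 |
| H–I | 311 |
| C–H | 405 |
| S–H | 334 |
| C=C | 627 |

Reaction A, by 172 kJ

Reaction A:
  Bonds broken (reactants):
    C–H: 4 × 405 = 1620
    C=C: 1 × 627 = 627
    H–I: 1 × 311 = 311
    Σ(broken) = 2558 kJ
  Bonds formed (products):
    C–C: 1 × 356 = 356
    C–H: 5 × 405 = 2025
    C–I: 1 × 245 = 245
    Σ(formed) = 2626 kJ
  ΔH_A = 2558 − 2626 = −68 kJ
Reaction B:
  Bonds broken (reactants):
    H–H: 8 × 420 = 3360
    S–S: 8 × 261 = 2088
    Σ(broken) = 5448 kJ
  Bonds formed (products):
    S–H: 16 × 334 = 5344
    Σ(formed) = 5344 kJ
  ΔH_B = 5448 − 5344 = +104 kJ
ΔH_A − ΔH_B = −172 kJ, so reaction A has the more negative ΔH; |ΔH_A − ΔH_B| = 172 kJ.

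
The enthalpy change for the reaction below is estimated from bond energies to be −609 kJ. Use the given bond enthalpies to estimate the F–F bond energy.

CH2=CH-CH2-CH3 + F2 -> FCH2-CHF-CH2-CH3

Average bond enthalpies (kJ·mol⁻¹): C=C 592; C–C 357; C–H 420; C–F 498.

Let D be the F–F bond energy.
Σ(broken) = 2×357 + 8×420 + 1×592 + 1×D = 4666 + D
Σ(formed) = 3×357 + 2×498 + 8×420 = 5427
ΔH = Σ(broken) − Σ(formed) = (4666 + D) − (5427) = −761 + D
Setting this equal to −609 kJ gives D = 152 kJ/mol.

D(F–F) ≈ 152 kJ/mol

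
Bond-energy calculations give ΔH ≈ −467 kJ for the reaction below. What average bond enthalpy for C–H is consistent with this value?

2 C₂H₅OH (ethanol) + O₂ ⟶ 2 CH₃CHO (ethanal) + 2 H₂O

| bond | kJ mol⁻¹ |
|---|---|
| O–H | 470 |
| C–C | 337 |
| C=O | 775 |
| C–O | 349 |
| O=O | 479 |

Let D be the C–H bond energy.
Σ(broken) = 2×337 + 10×D + 2×349 + 2×470 + 1×479 = 2791 + 10D
Σ(formed) = 2×337 + 8×D + 2×775 + 4×470 = 4104 + 8D
ΔH = Σ(broken) − Σ(formed) = (2791 + 10D) − (4104 + 8D) = −1313 + 2D
Setting this equal to −467 kJ gives 2D = 846, so D = 423 kJ/mol.

D(C–H) ≈ 423 kJ/mol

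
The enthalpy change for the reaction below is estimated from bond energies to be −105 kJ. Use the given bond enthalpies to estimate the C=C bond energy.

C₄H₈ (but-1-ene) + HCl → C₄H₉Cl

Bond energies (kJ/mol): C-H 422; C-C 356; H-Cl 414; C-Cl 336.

D(C=C) ≈ 595 kJ/mol

Let D be the C=C bond energy.
Σ(broken) = 2×356 + 8×422 + 1×D + 1×414 = 4502 + D
Σ(formed) = 3×356 + 1×336 + 9×422 = 5202
ΔH = Σ(broken) − Σ(formed) = (4502 + D) − (5202) = −700 + D
Setting this equal to −105 kJ gives D = 595 kJ/mol.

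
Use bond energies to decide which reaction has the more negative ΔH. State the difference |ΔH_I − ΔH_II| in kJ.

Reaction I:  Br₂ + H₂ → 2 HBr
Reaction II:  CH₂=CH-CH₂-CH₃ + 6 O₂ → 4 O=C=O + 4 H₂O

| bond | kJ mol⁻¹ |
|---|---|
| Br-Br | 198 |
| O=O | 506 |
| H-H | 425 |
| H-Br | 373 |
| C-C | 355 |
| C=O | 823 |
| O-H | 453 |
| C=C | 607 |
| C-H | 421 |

Reaction II, by 2364 kJ

Reaction I:
  Bonds broken (reactants):
    Br-Br: 1 × 198 = 198
    H-H: 1 × 425 = 425
    Σ(broken) = 623 kJ
  Bonds formed (products):
    H-Br: 2 × 373 = 746
    Σ(formed) = 746 kJ
  ΔH_I = 623 − 746 = −123 kJ
Reaction II:
  Bonds broken (reactants):
    C-C: 2 × 355 = 710
    C-H: 8 × 421 = 3368
    C=C: 1 × 607 = 607
    O=O: 6 × 506 = 3036
    Σ(broken) = 7721 kJ
  Bonds formed (products):
    C=O: 8 × 823 = 6584
    O-H: 8 × 453 = 3624
    Σ(formed) = 10208 kJ
  ΔH_II = 7721 − 10208 = −2487 kJ
ΔH_I − ΔH_II = +2364 kJ, so reaction II has the more negative ΔH; |ΔH_I − ΔH_II| = 2364 kJ.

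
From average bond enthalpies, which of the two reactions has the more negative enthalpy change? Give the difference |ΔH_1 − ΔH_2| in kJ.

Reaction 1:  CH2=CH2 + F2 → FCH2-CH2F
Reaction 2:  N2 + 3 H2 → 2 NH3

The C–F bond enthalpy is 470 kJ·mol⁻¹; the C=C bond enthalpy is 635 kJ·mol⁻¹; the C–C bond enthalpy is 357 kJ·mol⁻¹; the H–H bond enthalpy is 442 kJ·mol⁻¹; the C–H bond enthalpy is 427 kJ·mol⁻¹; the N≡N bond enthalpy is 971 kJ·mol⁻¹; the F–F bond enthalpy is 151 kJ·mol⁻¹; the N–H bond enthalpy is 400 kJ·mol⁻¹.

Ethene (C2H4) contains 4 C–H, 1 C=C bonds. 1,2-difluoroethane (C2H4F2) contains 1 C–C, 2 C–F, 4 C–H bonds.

Reaction 1, by 408 kJ

Reaction 1:
  Bonds broken (reactants):
    C–H: 4 × 427 = 1708
    C=C: 1 × 635 = 635
    F–F: 1 × 151 = 151
    Σ(broken) = 2494 kJ
  Bonds formed (products):
    C–C: 1 × 357 = 357
    C–F: 2 × 470 = 940
    C–H: 4 × 427 = 1708
    Σ(formed) = 3005 kJ
  ΔH_1 = 2494 − 3005 = −511 kJ
Reaction 2:
  Bonds broken (reactants):
    H–H: 3 × 442 = 1326
    N≡N: 1 × 971 = 971
    Σ(broken) = 2297 kJ
  Bonds formed (products):
    N–H: 6 × 400 = 2400
    Σ(formed) = 2400 kJ
  ΔH_2 = 2297 − 2400 = −103 kJ
ΔH_1 − ΔH_2 = −408 kJ, so reaction 1 has the more negative ΔH; |ΔH_1 − ΔH_2| = 408 kJ.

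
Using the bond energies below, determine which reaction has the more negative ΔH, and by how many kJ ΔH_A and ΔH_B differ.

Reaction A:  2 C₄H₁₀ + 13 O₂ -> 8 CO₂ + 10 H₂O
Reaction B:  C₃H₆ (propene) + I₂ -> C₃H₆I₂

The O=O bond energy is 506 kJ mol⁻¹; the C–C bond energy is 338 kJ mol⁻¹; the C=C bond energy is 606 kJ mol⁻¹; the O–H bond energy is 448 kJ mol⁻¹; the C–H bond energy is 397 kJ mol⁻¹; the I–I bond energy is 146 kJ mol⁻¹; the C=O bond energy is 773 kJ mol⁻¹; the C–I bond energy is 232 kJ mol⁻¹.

Reaction A, by 4732 kJ

Reaction A:
  Bonds broken (reactants):
    C–C: 6 × 338 = 2028
    C–H: 20 × 397 = 7940
    O=O: 13 × 506 = 6578
    Σ(broken) = 16546 kJ
  Bonds formed (products):
    C=O: 16 × 773 = 12368
    O–H: 20 × 448 = 8960
    Σ(formed) = 21328 kJ
  ΔH_A = 16546 − 21328 = −4782 kJ
Reaction B:
  Bonds broken (reactants):
    C–C: 1 × 338 = 338
    C–H: 6 × 397 = 2382
    C=C: 1 × 606 = 606
    I–I: 1 × 146 = 146
    Σ(broken) = 3472 kJ
  Bonds formed (products):
    C–C: 2 × 338 = 676
    C–H: 6 × 397 = 2382
    C–I: 2 × 232 = 464
    Σ(formed) = 3522 kJ
  ΔH_B = 3472 − 3522 = −50 kJ
ΔH_A − ΔH_B = −4732 kJ, so reaction A has the more negative ΔH; |ΔH_A − ΔH_B| = 4732 kJ.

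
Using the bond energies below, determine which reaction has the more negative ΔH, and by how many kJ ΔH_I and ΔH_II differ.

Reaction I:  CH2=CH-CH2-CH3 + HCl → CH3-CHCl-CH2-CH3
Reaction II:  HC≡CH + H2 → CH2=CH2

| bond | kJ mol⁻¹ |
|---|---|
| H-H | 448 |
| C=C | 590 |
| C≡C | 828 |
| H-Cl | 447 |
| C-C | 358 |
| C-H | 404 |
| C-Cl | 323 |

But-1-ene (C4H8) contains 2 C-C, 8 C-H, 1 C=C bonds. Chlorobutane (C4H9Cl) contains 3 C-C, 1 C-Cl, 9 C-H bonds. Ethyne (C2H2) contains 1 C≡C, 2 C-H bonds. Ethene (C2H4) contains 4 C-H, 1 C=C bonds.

Reaction I:
  Bonds broken (reactants):
    C-C: 2 × 358 = 716
    C-H: 8 × 404 = 3232
    C=C: 1 × 590 = 590
    H-Cl: 1 × 447 = 447
    Σ(broken) = 4985 kJ
  Bonds formed (products):
    C-C: 3 × 358 = 1074
    C-Cl: 1 × 323 = 323
    C-H: 9 × 404 = 3636
    Σ(formed) = 5033 kJ
  ΔH_I = 4985 − 5033 = −48 kJ
Reaction II:
  Bonds broken (reactants):
    C≡C: 1 × 828 = 828
    C-H: 2 × 404 = 808
    H-H: 1 × 448 = 448
    Σ(broken) = 2084 kJ
  Bonds formed (products):
    C-H: 4 × 404 = 1616
    C=C: 1 × 590 = 590
    Σ(formed) = 2206 kJ
  ΔH_II = 2084 − 2206 = −122 kJ
ΔH_I − ΔH_II = +74 kJ, so reaction II has the more negative ΔH; |ΔH_I − ΔH_II| = 74 kJ.

Reaction II, by 74 kJ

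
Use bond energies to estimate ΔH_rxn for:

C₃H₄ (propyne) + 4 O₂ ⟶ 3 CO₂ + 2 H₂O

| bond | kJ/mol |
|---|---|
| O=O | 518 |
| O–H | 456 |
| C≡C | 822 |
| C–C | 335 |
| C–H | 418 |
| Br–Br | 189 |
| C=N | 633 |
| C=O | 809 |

ΔH ≈ −1777 kJ

Bonds broken (reactants):
  C≡C: 1 × 822 = 822
  C–C: 1 × 335 = 335
  C–H: 4 × 418 = 1672
  O=O: 4 × 518 = 2072
  Σ(broken) = 4901 kJ
Bonds formed (products):
  C=O: 6 × 809 = 4854
  O–H: 4 × 456 = 1824
  Σ(formed) = 6678 kJ
ΔH = Σ(broken) − Σ(formed) = 4901 − 6678 = −1777 kJ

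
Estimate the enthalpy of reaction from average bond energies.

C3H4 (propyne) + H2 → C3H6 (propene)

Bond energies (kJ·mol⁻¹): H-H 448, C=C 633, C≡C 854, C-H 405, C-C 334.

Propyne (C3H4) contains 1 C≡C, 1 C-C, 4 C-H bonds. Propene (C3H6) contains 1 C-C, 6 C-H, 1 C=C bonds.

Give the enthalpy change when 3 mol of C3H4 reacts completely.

ΔH = −423 kJ

Bonds broken (reactants):
  C≡C: 1 × 854 = 854
  C-C: 1 × 334 = 334
  C-H: 4 × 405 = 1620
  H-H: 1 × 448 = 448
  Σ(broken) = 3256 kJ
Bonds formed (products):
  C-C: 1 × 334 = 334
  C-H: 6 × 405 = 2430
  C=C: 1 × 633 = 633
  Σ(formed) = 3397 kJ
ΔH = Σ(broken) − Σ(formed) = 3256 − 3397 = −141 kJ
For 3× the reaction as written: 3 × (−141) = −423 kJ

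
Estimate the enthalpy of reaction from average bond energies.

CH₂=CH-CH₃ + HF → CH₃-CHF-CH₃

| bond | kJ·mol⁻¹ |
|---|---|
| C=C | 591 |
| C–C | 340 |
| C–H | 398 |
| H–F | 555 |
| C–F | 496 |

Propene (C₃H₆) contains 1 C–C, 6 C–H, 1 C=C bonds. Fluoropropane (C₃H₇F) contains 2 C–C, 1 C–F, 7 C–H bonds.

Bonds broken (reactants):
  C–C: 1 × 340 = 340
  C–H: 6 × 398 = 2388
  C=C: 1 × 591 = 591
  H–F: 1 × 555 = 555
  Σ(broken) = 3874 kJ
Bonds formed (products):
  C–C: 2 × 340 = 680
  C–F: 1 × 496 = 496
  C–H: 7 × 398 = 2786
  Σ(formed) = 3962 kJ
ΔH = Σ(broken) − Σ(formed) = 3874 − 3962 = −88 kJ

ΔH ≈ −88 kJ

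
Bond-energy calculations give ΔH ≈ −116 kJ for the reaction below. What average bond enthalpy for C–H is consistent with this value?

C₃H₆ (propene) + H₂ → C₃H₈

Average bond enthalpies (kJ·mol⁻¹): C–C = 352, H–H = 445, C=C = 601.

Let D be the C–H bond energy.
Σ(broken) = 1×352 + 6×D + 1×601 + 1×445 = 1398 + 6D
Σ(formed) = 2×352 + 8×D = 704 + 8D
ΔH = Σ(broken) − Σ(formed) = (1398 + 6D) − (704 + 8D) = +694 − 2D
Setting this equal to −116 kJ gives 2D = 810, so D = 405 kJ/mol.

D(C–H) ≈ 405 kJ/mol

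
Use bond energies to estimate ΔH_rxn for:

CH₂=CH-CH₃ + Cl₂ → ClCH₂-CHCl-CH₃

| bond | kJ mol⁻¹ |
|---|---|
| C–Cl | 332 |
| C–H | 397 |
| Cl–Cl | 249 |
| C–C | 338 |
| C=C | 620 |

Bonds broken (reactants):
  C–C: 1 × 338 = 338
  C–H: 6 × 397 = 2382
  C=C: 1 × 620 = 620
  Cl–Cl: 1 × 249 = 249
  Σ(broken) = 3589 kJ
Bonds formed (products):
  C–C: 2 × 338 = 676
  C–Cl: 2 × 332 = 664
  C–H: 6 × 397 = 2382
  Σ(formed) = 3722 kJ
ΔH = Σ(broken) − Σ(formed) = 3589 − 3722 = −133 kJ

ΔH ≈ −133 kJ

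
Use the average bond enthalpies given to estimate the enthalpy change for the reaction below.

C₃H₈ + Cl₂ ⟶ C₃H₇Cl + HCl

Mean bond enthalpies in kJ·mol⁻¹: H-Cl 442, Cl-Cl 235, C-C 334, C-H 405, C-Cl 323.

Bonds broken (reactants):
  C-C: 2 × 334 = 668
  C-H: 8 × 405 = 3240
  Cl-Cl: 1 × 235 = 235
  Σ(broken) = 4143 kJ
Bonds formed (products):
  C-C: 2 × 334 = 668
  C-Cl: 1 × 323 = 323
  C-H: 7 × 405 = 2835
  H-Cl: 1 × 442 = 442
  Σ(formed) = 4268 kJ
ΔH = Σ(broken) − Σ(formed) = 4143 − 4268 = −125 kJ

ΔH ≈ −125 kJ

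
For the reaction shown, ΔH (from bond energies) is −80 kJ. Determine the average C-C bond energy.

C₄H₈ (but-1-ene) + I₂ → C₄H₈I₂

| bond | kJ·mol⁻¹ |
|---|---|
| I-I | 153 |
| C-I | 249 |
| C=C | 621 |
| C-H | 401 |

D(C-C) ≈ 356 kJ/mol

Let D be the C-C bond energy.
Σ(broken) = 2×D + 8×401 + 1×621 + 1×153 = 3982 + 2D
Σ(formed) = 3×D + 8×401 + 2×249 = 3706 + 3D
ΔH = Σ(broken) − Σ(formed) = (3982 + 2D) − (3706 + 3D) = +276 − D
Setting this equal to −80 kJ gives D = 356 kJ/mol.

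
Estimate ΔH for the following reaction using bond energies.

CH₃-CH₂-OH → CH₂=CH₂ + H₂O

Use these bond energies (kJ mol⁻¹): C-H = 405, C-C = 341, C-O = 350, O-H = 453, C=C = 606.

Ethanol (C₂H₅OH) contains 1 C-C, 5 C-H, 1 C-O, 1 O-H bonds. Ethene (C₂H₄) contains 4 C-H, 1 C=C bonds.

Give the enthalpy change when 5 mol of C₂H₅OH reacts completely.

ΔH = +185 kJ

Bonds broken (reactants):
  C-C: 1 × 341 = 341
  C-H: 5 × 405 = 2025
  C-O: 1 × 350 = 350
  O-H: 1 × 453 = 453
  Σ(broken) = 3169 kJ
Bonds formed (products):
  C-H: 4 × 405 = 1620
  C=C: 1 × 606 = 606
  O-H: 2 × 453 = 906
  Σ(formed) = 3132 kJ
ΔH = Σ(broken) − Σ(formed) = 3169 − 3132 = +37 kJ
For 5× the reaction as written: 5 × (+37) = +185 kJ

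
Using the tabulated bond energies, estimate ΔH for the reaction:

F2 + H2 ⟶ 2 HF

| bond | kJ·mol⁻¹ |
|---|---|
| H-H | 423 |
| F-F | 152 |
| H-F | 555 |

Bonds broken (reactants):
  F-F: 1 × 152 = 152
  H-H: 1 × 423 = 423
  Σ(broken) = 575 kJ
Bonds formed (products):
  H-F: 2 × 555 = 1110
  Σ(formed) = 1110 kJ
ΔH = Σ(broken) − Σ(formed) = 575 − 1110 = −535 kJ

ΔH ≈ −535 kJ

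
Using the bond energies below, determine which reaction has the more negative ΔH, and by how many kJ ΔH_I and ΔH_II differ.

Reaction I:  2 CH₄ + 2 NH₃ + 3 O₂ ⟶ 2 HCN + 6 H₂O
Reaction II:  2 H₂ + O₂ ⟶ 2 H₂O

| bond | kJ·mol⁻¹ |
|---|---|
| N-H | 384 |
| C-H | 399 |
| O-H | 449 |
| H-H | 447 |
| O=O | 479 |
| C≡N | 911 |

Reaction I, by 652 kJ

Reaction I:
  Bonds broken (reactants):
    C-H: 8 × 399 = 3192
    N-H: 6 × 384 = 2304
    O=O: 3 × 479 = 1437
    Σ(broken) = 6933 kJ
  Bonds formed (products):
    C≡N: 2 × 911 = 1822
    C-H: 2 × 399 = 798
    O-H: 12 × 449 = 5388
    Σ(formed) = 8008 kJ
  ΔH_I = 6933 − 8008 = −1075 kJ
Reaction II:
  Bonds broken (reactants):
    H-H: 2 × 447 = 894
    O=O: 1 × 479 = 479
    Σ(broken) = 1373 kJ
  Bonds formed (products):
    O-H: 4 × 449 = 1796
    Σ(formed) = 1796 kJ
  ΔH_II = 1373 − 1796 = −423 kJ
ΔH_I − ΔH_II = −652 kJ, so reaction I has the more negative ΔH; |ΔH_I − ΔH_II| = 652 kJ.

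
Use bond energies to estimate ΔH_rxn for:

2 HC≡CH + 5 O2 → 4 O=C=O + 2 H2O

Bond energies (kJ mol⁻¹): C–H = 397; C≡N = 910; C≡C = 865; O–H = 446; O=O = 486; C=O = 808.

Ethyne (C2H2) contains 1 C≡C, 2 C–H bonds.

ΔH ≈ −2500 kJ

Bonds broken (reactants):
  C≡C: 2 × 865 = 1730
  C–H: 4 × 397 = 1588
  O=O: 5 × 486 = 2430
  Σ(broken) = 5748 kJ
Bonds formed (products):
  C=O: 8 × 808 = 6464
  O–H: 4 × 446 = 1784
  Σ(formed) = 8248 kJ
ΔH = Σ(broken) − Σ(formed) = 5748 − 8248 = −2500 kJ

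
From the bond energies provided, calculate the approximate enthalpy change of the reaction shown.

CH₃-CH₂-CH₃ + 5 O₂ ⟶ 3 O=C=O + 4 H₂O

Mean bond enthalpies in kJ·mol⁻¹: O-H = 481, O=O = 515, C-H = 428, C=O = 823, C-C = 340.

Bonds broken (reactants):
  C-C: 2 × 340 = 680
  C-H: 8 × 428 = 3424
  O=O: 5 × 515 = 2575
  Σ(broken) = 6679 kJ
Bonds formed (products):
  C=O: 6 × 823 = 4938
  O-H: 8 × 481 = 3848
  Σ(formed) = 8786 kJ
ΔH = Σ(broken) − Σ(formed) = 6679 − 8786 = −2107 kJ

ΔH ≈ −2107 kJ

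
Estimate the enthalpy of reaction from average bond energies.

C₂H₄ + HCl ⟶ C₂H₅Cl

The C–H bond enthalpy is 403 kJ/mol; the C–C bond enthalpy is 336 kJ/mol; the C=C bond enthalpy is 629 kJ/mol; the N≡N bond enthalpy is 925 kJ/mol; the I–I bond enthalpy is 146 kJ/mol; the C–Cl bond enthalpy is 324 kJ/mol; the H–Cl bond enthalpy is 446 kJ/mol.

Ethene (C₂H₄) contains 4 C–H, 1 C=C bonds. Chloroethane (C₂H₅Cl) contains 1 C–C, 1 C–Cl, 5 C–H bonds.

Bonds broken (reactants):
  C–H: 4 × 403 = 1612
  C=C: 1 × 629 = 629
  H–Cl: 1 × 446 = 446
  Σ(broken) = 2687 kJ
Bonds formed (products):
  C–C: 1 × 336 = 336
  C–Cl: 1 × 324 = 324
  C–H: 5 × 403 = 2015
  Σ(formed) = 2675 kJ
ΔH = Σ(broken) − Σ(formed) = 2687 − 2675 = +12 kJ

ΔH ≈ +12 kJ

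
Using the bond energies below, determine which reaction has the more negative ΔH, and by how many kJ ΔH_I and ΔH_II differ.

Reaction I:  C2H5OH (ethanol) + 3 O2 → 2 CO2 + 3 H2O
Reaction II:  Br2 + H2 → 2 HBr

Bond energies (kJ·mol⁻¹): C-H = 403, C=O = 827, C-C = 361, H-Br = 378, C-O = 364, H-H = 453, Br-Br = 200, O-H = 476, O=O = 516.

Reaction I:
  Bonds broken (reactants):
    C-C: 1 × 361 = 361
    C-H: 5 × 403 = 2015
    C-O: 1 × 364 = 364
    O-H: 1 × 476 = 476
    O=O: 3 × 516 = 1548
    Σ(broken) = 4764 kJ
  Bonds formed (products):
    C=O: 4 × 827 = 3308
    O-H: 6 × 476 = 2856
    Σ(formed) = 6164 kJ
  ΔH_I = 4764 − 6164 = −1400 kJ
Reaction II:
  Bonds broken (reactants):
    Br-Br: 1 × 200 = 200
    H-H: 1 × 453 = 453
    Σ(broken) = 653 kJ
  Bonds formed (products):
    H-Br: 2 × 378 = 756
    Σ(formed) = 756 kJ
  ΔH_II = 653 − 756 = −103 kJ
ΔH_I − ΔH_II = −1297 kJ, so reaction I has the more negative ΔH; |ΔH_I − ΔH_II| = 1297 kJ.

Reaction I, by 1297 kJ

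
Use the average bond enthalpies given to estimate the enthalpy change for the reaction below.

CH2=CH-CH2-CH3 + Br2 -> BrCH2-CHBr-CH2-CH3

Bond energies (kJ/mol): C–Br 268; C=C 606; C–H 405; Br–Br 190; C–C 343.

ΔH ≈ −83 kJ

Bonds broken (reactants):
  Br–Br: 1 × 190 = 190
  C–C: 2 × 343 = 686
  C–H: 8 × 405 = 3240
  C=C: 1 × 606 = 606
  Σ(broken) = 4722 kJ
Bonds formed (products):
  C–Br: 2 × 268 = 536
  C–C: 3 × 343 = 1029
  C–H: 8 × 405 = 3240
  Σ(formed) = 4805 kJ
ΔH = Σ(broken) − Σ(formed) = 4722 − 4805 = −83 kJ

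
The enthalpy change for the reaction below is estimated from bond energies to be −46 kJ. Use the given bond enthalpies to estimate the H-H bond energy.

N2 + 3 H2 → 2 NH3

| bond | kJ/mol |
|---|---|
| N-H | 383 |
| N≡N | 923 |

Let D be the H-H bond energy.
Σ(broken) = 3×D + 1×923 = 923 + 3D
Σ(formed) = 6×383 = 2298
ΔH = Σ(broken) − Σ(formed) = (923 + 3D) − (2298) = −1375 + 3D
Setting this equal to −46 kJ gives 3D = 1329, so D = 443 kJ/mol.

D(H-H) ≈ 443 kJ/mol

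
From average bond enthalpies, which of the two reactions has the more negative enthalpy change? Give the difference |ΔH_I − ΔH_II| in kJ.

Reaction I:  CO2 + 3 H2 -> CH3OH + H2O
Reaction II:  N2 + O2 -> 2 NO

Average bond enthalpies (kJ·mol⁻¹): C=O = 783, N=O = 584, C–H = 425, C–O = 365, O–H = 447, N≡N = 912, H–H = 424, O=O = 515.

Reaction I:
  Bonds broken (reactants):
    C=O: 2 × 783 = 1566
    H–H: 3 × 424 = 1272
    Σ(broken) = 2838 kJ
  Bonds formed (products):
    C–H: 3 × 425 = 1275
    C–O: 1 × 365 = 365
    O–H: 3 × 447 = 1341
    Σ(formed) = 2981 kJ
  ΔH_I = 2838 − 2981 = −143 kJ
Reaction II:
  Bonds broken (reactants):
    N≡N: 1 × 912 = 912
    O=O: 1 × 515 = 515
    Σ(broken) = 1427 kJ
  Bonds formed (products):
    N=O: 2 × 584 = 1168
    Σ(formed) = 1168 kJ
  ΔH_II = 1427 − 1168 = +259 kJ
ΔH_I − ΔH_II = −402 kJ, so reaction I has the more negative ΔH; |ΔH_I − ΔH_II| = 402 kJ.

Reaction I, by 402 kJ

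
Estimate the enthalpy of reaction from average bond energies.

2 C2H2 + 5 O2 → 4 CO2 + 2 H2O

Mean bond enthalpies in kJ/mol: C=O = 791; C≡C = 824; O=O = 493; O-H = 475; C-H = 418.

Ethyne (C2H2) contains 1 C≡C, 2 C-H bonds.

ΔH ≈ −2443 kJ

Bonds broken (reactants):
  C≡C: 2 × 824 = 1648
  C-H: 4 × 418 = 1672
  O=O: 5 × 493 = 2465
  Σ(broken) = 5785 kJ
Bonds formed (products):
  C=O: 8 × 791 = 6328
  O-H: 4 × 475 = 1900
  Σ(formed) = 8228 kJ
ΔH = Σ(broken) − Σ(formed) = 5785 − 8228 = −2443 kJ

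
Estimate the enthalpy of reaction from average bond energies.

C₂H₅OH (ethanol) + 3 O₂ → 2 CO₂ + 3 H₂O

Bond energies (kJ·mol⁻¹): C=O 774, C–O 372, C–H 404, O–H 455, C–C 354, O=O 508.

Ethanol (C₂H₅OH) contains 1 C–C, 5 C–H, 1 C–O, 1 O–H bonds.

ΔH ≈ −1101 kJ

Bonds broken (reactants):
  C–C: 1 × 354 = 354
  C–H: 5 × 404 = 2020
  C–O: 1 × 372 = 372
  O–H: 1 × 455 = 455
  O=O: 3 × 508 = 1524
  Σ(broken) = 4725 kJ
Bonds formed (products):
  C=O: 4 × 774 = 3096
  O–H: 6 × 455 = 2730
  Σ(formed) = 5826 kJ
ΔH = Σ(broken) − Σ(formed) = 4725 − 5826 = −1101 kJ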